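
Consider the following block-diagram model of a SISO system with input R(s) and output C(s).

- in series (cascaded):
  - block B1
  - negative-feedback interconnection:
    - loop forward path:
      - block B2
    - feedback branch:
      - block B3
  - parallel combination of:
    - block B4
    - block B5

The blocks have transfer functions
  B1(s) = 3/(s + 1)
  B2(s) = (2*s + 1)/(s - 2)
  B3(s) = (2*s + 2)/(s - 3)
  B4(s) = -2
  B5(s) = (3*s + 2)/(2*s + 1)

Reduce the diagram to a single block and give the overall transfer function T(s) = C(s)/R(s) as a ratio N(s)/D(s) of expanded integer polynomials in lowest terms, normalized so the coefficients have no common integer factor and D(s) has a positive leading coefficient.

Step 1: reduce the feedback loop with forward B2 and return B3: (2*s^2 - 5*s - 3)/(5*s^2 + s + 8)
Step 2: reduce the parallel group B4, B5: (-s)/(2*s + 1)
Step 3: series reduction of B1, [B2/(1+B2*B3)], (B4+B5), giving the overall T(s)

Hence the answer: (-3*s^2 + 9*s)/(5*s^3 + 6*s^2 + 9*s + 8)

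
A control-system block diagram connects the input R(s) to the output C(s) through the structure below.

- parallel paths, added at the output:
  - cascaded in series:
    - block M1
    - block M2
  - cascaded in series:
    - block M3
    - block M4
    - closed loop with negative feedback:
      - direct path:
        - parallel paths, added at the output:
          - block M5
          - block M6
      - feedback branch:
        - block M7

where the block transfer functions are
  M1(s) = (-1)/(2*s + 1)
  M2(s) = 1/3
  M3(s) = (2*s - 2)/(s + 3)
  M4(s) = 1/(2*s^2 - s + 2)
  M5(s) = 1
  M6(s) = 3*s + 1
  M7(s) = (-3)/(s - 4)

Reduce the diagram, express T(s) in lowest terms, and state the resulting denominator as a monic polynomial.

1. series reduction of M1, M2 -> (-1)/(6*s + 3)
2. sum the parallel branches M5, M6 -> 3*s + 2
3. reduce the feedback loop with forward (M5+M6) and return M7 -> (-3*s^2 + 10*s + 8)/(8*s + 10)
4. series reduction of M3, M4, [(M5+M6)/(1+(M5+M6)*M7)] -> (-3*s^3 + 13*s^2 - 2*s - 8)/(8*s^4 + 30*s^3 + 21*s^2 + 19*s + 30)
5. sum the parallel branches (M1*M2), (M3*M4*[(M5+M6)/(1+(M5+M6)*M7)]) -> (-26*s^4 + 39*s^3 + 6*s^2 - 73*s - 54)/(48*s^5 + 204*s^4 + 216*s^3 + 177*s^2 + 237*s + 90)
That last expression is T(s), already simplified. Scaling its denominator by 1/48 (the reciprocal of the leading coefficient) yields the monic denominator.

Therefore the answer is s^5 + 17*s^4/4 + 9*s^3/2 + 59*s^2/16 + 79*s/16 + 15/8.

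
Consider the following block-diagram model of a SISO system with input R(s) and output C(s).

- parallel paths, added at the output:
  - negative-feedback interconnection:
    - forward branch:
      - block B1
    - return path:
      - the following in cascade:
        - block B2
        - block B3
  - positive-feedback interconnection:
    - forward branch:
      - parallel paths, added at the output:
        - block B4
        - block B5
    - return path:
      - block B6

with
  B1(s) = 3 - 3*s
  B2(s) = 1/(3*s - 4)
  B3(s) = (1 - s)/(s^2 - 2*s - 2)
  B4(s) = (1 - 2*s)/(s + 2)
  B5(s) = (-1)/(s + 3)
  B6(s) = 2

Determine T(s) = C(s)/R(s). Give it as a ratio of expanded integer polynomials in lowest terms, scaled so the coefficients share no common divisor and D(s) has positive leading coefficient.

Step 1: series reduction of B2, B3; result (1 - s)/(3*s^3 - 10*s^2 + 2*s + 8)
Step 2: close the feedback loop around B1, (B2*B3); result (-9*s^4 + 39*s^3 - 36*s^2 - 18*s + 24)/(3*s^3 - 7*s^2 - 4*s + 11)
Step 3: combine B4, B5 in parallel; result (-2*s^2 - 6*s + 1)/(s^2 + 5*s + 6)
Step 4: close the feedback loop around (B4+B5), B6; result (-2*s^2 - 6*s + 1)/(5*s^2 + 17*s + 4)
Step 5: reduce the parallel group [B1/(1+B1*(B2*B3))], [(B4+B5)/(1-(B4+B5)*B6)] - this is the overall T(s), already in the required normalized form

Hence the answer: (-45*s^6 + 36*s^5 + 443*s^4 - 493*s^3 - 335*s^2 + 266*s + 107)/(15*s^5 + 16*s^4 - 127*s^3 - 41*s^2 + 171*s + 44)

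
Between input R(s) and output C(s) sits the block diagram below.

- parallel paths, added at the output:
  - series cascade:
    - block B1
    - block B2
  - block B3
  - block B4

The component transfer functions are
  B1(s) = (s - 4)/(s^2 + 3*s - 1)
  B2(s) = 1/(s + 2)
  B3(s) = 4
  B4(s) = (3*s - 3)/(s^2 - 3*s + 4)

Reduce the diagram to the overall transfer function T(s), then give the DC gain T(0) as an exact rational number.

First reduce the diagram to T(s).

Step 1: cascade B1, B2 = (s - 4)/(s^3 + 5*s^2 + 5*s - 2)
Step 2: reduce the parallel group (B1*B2), B3, B4 = (4*s^5 + 11*s^4 - 11*s^3 + 5*s^2 + 99*s - 42)/(s^5 + 2*s^4 - 6*s^3 + 3*s^2 + 26*s - 8)
Step 2 gives the overall T(s). Then T(0) = -42/(-8) = 21/4.

Answer: 21/4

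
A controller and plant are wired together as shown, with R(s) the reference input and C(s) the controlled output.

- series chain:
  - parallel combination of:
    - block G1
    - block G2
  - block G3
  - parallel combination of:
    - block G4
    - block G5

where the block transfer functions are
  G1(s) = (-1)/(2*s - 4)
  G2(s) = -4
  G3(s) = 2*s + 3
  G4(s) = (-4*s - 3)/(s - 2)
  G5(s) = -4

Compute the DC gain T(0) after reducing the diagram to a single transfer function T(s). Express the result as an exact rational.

Answer: 225/8

Working:
[1] parallel reduction of G1, G2; result (15 - 8*s)/(2*s - 4)
[2] parallel reduction of G4, G5; result (5 - 8*s)/(s - 2)
[3] combine (G1+G2), G3, (G4+G5) in series; result (128*s^3 - 128*s^2 - 330*s + 225)/(2*s^2 - 8*s + 8)
Evaluating the step-3 result (the overall T(s)) at s = 0 gives T(0) = 225/8.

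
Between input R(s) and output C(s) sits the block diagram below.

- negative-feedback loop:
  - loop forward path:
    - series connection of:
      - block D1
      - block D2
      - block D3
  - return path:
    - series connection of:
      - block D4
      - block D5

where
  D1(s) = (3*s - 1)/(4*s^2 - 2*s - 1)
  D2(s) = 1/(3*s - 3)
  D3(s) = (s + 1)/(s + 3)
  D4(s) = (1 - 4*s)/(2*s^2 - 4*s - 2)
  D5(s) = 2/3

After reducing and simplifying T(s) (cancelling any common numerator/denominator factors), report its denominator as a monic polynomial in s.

The answer is s^6 - s^5/2 - 33*s^4/4 + 23*s^3/3 + 103*s^2/36 - 7*s/3 - 7/9.

Reasoning:
Step 1. cascade D1, D2, D3 gives (3*s^2 + 2*s - 1)/(12*s^4 + 18*s^3 - 51*s^2 + 12*s + 9)
Step 2. cascade D4, D5 gives (1 - 4*s)/(3*s^2 - 6*s - 3)
Step 3. apply the feedback formula to (D1*D2*D3), (D4*D5) gives (9*s^4 - 12*s^3 - 24*s^2 + 3)/(36*s^6 - 18*s^5 - 297*s^4 + 276*s^3 + 103*s^2 - 84*s - 28)
That last expression is T(s), already simplified. Scaling its denominator by 1/36 (the reciprocal of the leading coefficient) yields the monic denominator.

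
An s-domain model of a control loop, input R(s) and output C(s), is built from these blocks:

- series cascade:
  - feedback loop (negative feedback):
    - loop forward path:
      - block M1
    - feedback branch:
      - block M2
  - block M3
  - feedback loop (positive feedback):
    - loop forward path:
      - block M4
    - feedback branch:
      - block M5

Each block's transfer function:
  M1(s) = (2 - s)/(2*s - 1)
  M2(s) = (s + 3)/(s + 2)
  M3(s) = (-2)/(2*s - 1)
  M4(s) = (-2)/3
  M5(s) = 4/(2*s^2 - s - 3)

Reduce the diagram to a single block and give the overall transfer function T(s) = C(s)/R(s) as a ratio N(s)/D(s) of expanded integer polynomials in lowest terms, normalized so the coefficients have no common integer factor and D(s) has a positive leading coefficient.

Step 1 - reduce the feedback loop with forward M1 and return M2; result (4 - s^2)/(s^2 + 2*s + 4)
Step 2 - apply the feedback formula to M4, M5; result (-4*s^2 + 2*s + 6)/(6*s^2 - 3*s - 1)
Step 3 - reduce the series chain [M1/(1+M1*M2)], M3, [M4/(1-M4*M5)], giving the overall T(s)

Hence the answer: (-8*s^4 + 4*s^3 + 44*s^2 - 16*s - 48)/(12*s^5 + 12*s^4 + 25*s^3 - 45*s^2 + 6*s + 4)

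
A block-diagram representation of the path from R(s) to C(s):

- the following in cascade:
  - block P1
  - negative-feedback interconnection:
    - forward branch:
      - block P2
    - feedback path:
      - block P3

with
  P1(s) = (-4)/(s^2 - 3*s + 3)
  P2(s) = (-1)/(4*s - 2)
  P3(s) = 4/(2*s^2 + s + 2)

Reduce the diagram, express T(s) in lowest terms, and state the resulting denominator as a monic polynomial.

Step 1: close the feedback loop around P2, P3, giving (-2*s^2 - s - 2)/(8*s^3 + 6*s - 8)
Step 2: reduce the series chain P1, [P2/(1+P2*P3)], giving (4*s^2 + 2*s + 4)/(4*s^5 - 12*s^4 + 15*s^3 - 13*s^2 + 21*s - 12)
The result of step 2 is T(s) in lowest terms. Its denominator has leading coefficient 4; dividing the denominator through by 4 makes it monic.

Hence the answer: s^5 - 3*s^4 + 15*s^3/4 - 13*s^2/4 + 21*s/4 - 3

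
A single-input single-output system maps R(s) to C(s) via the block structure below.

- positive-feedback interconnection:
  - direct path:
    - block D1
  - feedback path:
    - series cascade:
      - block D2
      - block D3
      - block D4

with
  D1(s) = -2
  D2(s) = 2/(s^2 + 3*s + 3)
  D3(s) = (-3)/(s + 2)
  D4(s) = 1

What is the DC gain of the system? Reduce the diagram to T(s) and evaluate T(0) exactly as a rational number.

Step 1. combine D2, D3, D4 in series = (-6)/(s^3 + 5*s^2 + 9*s + 6)
Step 2. reduce the feedback loop with forward D1 and return (D2*D3*D4) = (-2*s^3 - 10*s^2 - 18*s - 12)/(s^3 + 5*s^2 + 9*s - 6)
The step-2 result is T(s). Setting s = 0: T(0) = -12/(-6) = 2.

Hence the answer: 2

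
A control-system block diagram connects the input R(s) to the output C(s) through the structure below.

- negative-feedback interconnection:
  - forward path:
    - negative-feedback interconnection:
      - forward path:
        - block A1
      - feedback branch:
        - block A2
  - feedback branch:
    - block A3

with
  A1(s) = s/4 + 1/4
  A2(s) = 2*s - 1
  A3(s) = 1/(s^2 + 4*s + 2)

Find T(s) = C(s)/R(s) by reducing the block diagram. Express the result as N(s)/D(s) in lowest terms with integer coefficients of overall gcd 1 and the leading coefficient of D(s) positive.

First reduce the diagram to T(s).

Step 1: close the feedback loop around A1, A2 -> (s + 1)/(2*s^2 + s + 3)
Step 2: reduce the feedback loop with forward [A1/(1+A1*A2)] and return A3: this yields T(s), and no further normalization is needed

Answer: (s^3 + 5*s^2 + 6*s + 2)/(2*s^4 + 9*s^3 + 11*s^2 + 15*s + 7)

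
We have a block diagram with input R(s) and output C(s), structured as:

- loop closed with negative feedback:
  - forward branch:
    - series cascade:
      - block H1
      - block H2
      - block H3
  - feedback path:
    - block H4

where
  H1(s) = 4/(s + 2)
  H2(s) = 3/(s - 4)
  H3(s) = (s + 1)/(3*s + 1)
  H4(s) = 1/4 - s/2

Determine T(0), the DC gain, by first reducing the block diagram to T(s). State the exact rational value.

Step 1 - cascade H1, H2, H3 -> (12*s + 12)/(3*s^3 - 5*s^2 - 26*s - 8)
Step 2 - collapse the loop ((H1*H2*H3) forward, H4 return) -> (12*s + 12)/(3*s^3 - 11*s^2 - 29*s - 5)
Evaluating the step-2 result (the overall T(s)) at s = 0 gives T(0) = 12/(-5) = -12/5.

Final answer: -12/5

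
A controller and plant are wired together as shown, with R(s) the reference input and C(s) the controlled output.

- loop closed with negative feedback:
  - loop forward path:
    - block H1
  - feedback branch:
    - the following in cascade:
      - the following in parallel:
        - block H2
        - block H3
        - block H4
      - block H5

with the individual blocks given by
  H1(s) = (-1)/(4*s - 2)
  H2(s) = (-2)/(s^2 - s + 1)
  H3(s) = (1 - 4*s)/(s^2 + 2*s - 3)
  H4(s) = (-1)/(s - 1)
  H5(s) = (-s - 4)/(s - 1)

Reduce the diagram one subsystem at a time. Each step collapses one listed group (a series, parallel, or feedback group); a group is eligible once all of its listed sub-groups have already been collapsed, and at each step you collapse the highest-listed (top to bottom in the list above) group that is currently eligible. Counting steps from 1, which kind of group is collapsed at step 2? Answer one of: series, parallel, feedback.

The answer is series.

Reasoning:
[1] sum the parallel branches H2, H3, H4
[2] series reduction of (H2+H3+H4), H5
[3] reduce the feedback loop with forward H1 and return ((H2+H3+H4)*H5)
The group at step 2 is a series group.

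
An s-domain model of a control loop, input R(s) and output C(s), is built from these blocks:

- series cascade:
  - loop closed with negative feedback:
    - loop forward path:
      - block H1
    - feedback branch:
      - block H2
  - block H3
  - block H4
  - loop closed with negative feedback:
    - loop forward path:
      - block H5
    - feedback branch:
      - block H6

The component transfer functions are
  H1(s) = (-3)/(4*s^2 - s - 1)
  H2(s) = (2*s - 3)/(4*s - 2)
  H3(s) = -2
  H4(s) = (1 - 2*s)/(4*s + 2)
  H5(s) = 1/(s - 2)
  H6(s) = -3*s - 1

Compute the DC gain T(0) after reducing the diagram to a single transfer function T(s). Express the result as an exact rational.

Reducing step by step:

1. close the feedback loop around H1, H2 gives (6 - 12*s)/(16*s^3 - 12*s^2 - 8*s + 11)
2. close the feedback loop around H5, H6 gives (-1)/(2*s + 3)
3. reduce the series chain [H1/(1+H1*H2)], H3, H4, [H5/(1+H5*H6)] gives (24*s^2 - 24*s + 6)/(64*s^5 + 80*s^4 - 80*s^3 - 56*s^2 + 64*s + 33)
Evaluating the step-3 result (the overall T(s)) at s = 0 gives T(0) = 6/33 = 2/11.

Answer: 2/11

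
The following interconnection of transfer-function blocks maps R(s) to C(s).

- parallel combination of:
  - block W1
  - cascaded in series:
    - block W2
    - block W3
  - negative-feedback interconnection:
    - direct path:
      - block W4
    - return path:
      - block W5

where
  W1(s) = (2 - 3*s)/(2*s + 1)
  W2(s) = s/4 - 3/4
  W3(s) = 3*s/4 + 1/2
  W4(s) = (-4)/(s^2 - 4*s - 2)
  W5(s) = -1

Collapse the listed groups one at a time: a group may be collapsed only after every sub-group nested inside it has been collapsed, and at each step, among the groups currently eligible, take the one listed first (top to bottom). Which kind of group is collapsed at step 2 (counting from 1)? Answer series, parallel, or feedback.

The answer is feedback.

Reasoning:
1. reduce the series chain W2, W3
2. reduce the feedback loop with forward W4 and return W5
3. combine W1, (W2*W3), [W4/(1+W4*W5)] in parallel
Step 2 collapses a feedback group.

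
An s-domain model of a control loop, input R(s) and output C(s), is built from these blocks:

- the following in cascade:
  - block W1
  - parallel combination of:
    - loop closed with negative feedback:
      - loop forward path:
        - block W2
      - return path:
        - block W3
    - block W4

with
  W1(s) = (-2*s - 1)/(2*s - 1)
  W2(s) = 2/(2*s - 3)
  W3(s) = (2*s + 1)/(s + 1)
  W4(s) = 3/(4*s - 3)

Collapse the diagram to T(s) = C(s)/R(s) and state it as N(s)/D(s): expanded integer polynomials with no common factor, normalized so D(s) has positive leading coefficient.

The answer is (-14*s^2 - 25*s - 9)/(8*s^3 + 6*s^2 - 13*s + 3).

Reasoning:
Step 1 - feedback reduction of W2, W3 -> (2*s + 2)/(2*s^2 + 3*s - 1)
Step 2 - add [W2/(1+W2*W3)], W4 (parallel) -> (14*s^2 + 11*s - 9)/(8*s^3 + 6*s^2 - 13*s + 3)
Step 3 - reduce the series chain W1, ([W2/(1+W2*W3)]+W4), which is the overall transfer function T(s) = C(s)/R(s) in lowest terms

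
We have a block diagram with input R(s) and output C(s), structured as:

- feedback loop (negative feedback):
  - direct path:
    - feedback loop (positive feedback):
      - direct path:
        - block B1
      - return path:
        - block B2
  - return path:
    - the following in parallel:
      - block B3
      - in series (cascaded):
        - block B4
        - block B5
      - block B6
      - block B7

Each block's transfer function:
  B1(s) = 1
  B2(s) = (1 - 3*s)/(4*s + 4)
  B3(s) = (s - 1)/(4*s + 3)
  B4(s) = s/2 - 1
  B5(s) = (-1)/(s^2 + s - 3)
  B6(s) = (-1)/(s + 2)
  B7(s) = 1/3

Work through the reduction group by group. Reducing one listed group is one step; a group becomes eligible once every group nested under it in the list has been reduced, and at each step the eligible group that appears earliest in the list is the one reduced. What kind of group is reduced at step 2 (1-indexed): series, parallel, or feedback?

The answer is series.

Reasoning:
(1) feedback reduction of B1, B2
(2) multiply B4, B5 (series)
(3) add B3, (B4*B5), B6, B7 (parallel)
(4) collapse the loop ([B1/(1-B1*B2)] forward, (B3+(B4*B5)+B6+B7) return)
Step 2 collapses a series group.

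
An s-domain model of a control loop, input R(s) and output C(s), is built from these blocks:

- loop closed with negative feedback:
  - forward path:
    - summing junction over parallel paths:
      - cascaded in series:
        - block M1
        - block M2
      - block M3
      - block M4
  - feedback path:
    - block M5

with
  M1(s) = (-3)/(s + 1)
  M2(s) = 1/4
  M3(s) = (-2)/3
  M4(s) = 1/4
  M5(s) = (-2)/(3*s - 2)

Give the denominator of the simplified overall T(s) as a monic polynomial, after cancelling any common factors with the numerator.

Step 1 - multiply M1, M2 (series) -> (-3)/(4*s + 4)
Step 2 - parallel reduction of (M1*M2), M3, M4 -> (-5*s - 14)/(12*s + 12)
Step 3 - apply the feedback formula to ((M1*M2)+M3+M4), M5 -> (-15*s^2 - 32*s + 28)/(36*s^2 + 22*s + 4)
The result of step 3 is T(s) in lowest terms. Its denominator has leading coefficient 36; dividing the denominator through by 36 makes it monic.

Final answer: s^2 + 11*s/18 + 1/9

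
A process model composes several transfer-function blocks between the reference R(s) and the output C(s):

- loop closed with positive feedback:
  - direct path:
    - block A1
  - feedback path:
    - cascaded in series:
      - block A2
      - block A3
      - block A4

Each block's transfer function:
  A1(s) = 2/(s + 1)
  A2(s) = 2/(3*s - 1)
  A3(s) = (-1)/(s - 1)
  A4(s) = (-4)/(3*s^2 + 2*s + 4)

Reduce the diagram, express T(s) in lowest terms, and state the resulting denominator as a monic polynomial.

Step 1 - combine A2, A3, A4 in series -> 8/(9*s^4 - 6*s^3 + 7*s^2 - 14*s + 4)
Step 2 - apply the feedback formula to A1, (A2*A3*A4) -> (18*s^4 - 12*s^3 + 14*s^2 - 28*s + 8)/(9*s^5 + 3*s^4 + s^3 - 7*s^2 - 10*s - 12)
The result of step 2 is T(s) in lowest terms. Its denominator has leading coefficient 9; dividing the denominator through by 9 makes it monic.

Hence the answer: s^5 + s^4/3 + s^3/9 - 7*s^2/9 - 10*s/9 - 4/3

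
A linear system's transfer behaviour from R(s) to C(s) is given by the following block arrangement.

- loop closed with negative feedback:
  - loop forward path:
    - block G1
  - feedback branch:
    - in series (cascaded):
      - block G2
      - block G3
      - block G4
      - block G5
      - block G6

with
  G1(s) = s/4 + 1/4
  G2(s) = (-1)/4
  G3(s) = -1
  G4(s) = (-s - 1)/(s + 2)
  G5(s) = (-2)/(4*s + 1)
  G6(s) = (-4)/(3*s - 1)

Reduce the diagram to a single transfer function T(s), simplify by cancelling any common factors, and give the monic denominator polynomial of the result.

Step 1: cascade G2, G3, G4, G5, G6 gives (-2*s - 2)/(12*s^3 + 23*s^2 - 3*s - 2)
Step 2: reduce the feedback loop with forward G1 and return (G2*G3*G4*G5*G6) gives (12*s^4 + 35*s^3 + 20*s^2 - 5*s - 2)/(48*s^3 + 90*s^2 - 16*s - 10)
Step 2 gives the fully reduced T(s), with no common factor left to cancel. The denominator's leading coefficient is 48, so divide each of its coefficients by 48 to get the monic form.

Therefore the answer is s^3 + 15*s^2/8 - s/3 - 5/24.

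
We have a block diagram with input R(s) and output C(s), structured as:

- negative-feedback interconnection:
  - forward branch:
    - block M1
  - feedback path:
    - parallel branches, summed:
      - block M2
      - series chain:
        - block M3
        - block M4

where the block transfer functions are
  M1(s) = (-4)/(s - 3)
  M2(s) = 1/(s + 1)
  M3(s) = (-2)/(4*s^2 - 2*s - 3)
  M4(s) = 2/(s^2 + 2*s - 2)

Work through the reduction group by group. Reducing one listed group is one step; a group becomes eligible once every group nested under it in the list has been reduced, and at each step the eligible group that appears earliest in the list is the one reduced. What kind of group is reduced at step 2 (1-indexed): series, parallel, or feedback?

Step 1: series reduction of M3, M4
Step 2: parallel reduction of M2, (M3*M4)
Step 3: collapse the loop (M1 forward, (M2+(M3*M4)) return)
The group at step 2 is a parallel group.

Final answer: parallel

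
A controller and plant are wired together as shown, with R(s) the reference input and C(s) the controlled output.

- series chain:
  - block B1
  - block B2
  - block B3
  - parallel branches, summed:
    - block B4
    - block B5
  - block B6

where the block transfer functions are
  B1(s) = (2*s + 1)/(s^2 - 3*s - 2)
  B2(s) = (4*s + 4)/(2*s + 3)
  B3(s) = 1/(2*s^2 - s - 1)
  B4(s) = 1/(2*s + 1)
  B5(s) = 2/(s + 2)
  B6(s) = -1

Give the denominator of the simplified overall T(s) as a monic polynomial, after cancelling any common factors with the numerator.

The answer is s^6 - 41*s^4/4 - 23*s^3/2 + 27*s^2/4 + 11*s + 3.

Reasoning:
Step 1: sum the parallel branches B4, B5 = (5*s + 4)/(2*s^2 + 5*s + 2)
Step 2: reduce the series chain B1, B2, B3, (B4+B5), B6 = (-20*s^2 - 36*s - 16)/(4*s^6 - 41*s^4 - 46*s^3 + 27*s^2 + 44*s + 12)
No further cancellation is possible in the step-2 result, so that is T(s). Its denominator becomes monic after dividing by the leading coefficient 4.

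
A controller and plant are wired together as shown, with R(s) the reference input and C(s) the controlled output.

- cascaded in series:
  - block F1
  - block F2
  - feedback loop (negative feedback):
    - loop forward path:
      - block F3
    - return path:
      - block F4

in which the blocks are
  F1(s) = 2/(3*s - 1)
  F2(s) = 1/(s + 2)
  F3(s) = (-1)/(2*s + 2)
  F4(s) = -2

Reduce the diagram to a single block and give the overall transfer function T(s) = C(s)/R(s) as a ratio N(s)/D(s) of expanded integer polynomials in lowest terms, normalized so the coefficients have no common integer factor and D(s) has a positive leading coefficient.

1. apply the feedback formula to F3, F4: (-1)/(2*s + 4)
2. cascade F1, F2, [F3/(1+F3*F4)]: this yields T(s), and no further normalization is needed

Answer: (-1)/(3*s^3 + 11*s^2 + 8*s - 4)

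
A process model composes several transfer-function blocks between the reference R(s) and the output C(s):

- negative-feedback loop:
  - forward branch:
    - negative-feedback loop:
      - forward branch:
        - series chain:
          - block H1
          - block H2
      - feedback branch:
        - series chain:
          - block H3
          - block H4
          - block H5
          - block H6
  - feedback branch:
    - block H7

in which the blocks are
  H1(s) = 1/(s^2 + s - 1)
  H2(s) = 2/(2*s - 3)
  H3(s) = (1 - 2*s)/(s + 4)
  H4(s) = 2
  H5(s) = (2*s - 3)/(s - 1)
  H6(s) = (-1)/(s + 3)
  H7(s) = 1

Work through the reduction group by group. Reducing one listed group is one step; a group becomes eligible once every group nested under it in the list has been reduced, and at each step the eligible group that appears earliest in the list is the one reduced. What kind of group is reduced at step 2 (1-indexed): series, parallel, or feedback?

Step 1: reduce the series chain H1, H2
Step 2: reduce the series chain H3, H4, H5, H6
Step 3: close the feedback loop around (H1*H2), (H3*H4*H5*H6)
Step 4: reduce the feedback loop with forward [(H1*H2)/(1+(H1*H2)*(H3*H4*H5*H6))] and return H7
So the answer for step 2 is series.

Therefore the answer is series.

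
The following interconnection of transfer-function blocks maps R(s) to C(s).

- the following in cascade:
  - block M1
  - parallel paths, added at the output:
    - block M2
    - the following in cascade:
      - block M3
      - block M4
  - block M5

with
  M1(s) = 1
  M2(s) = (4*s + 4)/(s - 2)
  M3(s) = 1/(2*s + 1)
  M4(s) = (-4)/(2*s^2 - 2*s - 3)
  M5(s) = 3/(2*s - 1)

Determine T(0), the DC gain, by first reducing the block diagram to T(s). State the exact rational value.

The answer is 2.

Reasoning:
Step 1: cascade M3, M4 -> (-4)/(4*s^3 - 2*s^2 - 8*s - 3)
Step 2: sum the parallel branches M2, (M3*M4) -> (16*s^4 + 8*s^3 - 40*s^2 - 48*s - 4)/(4*s^4 - 10*s^3 - 4*s^2 + 13*s + 6)
Step 3: reduce the series chain M1, (M2+(M3*M4)), M5 -> (48*s^4 + 24*s^3 - 120*s^2 - 144*s - 12)/(8*s^5 - 24*s^4 + 2*s^3 + 30*s^2 - s - 6)
Evaluating the step-3 result (the overall T(s)) at s = 0 gives T(0) = -12/(-6) = 2.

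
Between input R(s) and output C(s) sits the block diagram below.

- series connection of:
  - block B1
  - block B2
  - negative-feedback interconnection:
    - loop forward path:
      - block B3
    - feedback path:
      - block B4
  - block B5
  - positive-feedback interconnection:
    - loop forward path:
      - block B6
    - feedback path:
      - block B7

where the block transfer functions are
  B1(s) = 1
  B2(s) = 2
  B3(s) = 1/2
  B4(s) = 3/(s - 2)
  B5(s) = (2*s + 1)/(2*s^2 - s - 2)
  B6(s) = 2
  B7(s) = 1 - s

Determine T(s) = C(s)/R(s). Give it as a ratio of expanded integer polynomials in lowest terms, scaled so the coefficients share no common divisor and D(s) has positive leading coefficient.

Step 1 - collapse the loop (B3 forward, B4 return) = (s - 2)/(2*s - 1)
Step 2 - feedback reduction of B6, B7 = 2/(2*s - 1)
Step 3 - cascade B1, B2, [B3/(1+B3*B4)], B5, [B6/(1-B6*B7)], giving the overall T(s)

Therefore the answer is (8*s^2 - 12*s - 8)/(8*s^4 - 12*s^3 - 2*s^2 + 7*s - 2).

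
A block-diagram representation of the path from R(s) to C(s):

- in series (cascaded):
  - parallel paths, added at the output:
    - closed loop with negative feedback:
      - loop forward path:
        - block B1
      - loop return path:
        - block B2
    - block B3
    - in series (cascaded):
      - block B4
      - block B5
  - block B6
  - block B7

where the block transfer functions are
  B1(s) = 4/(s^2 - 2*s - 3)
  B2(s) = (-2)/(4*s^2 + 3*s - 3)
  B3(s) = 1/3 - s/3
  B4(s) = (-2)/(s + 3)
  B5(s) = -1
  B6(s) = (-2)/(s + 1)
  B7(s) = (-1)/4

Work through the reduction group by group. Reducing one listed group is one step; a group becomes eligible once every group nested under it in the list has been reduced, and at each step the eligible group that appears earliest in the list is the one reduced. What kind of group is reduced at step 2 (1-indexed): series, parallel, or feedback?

(1) collapse the loop (B1 forward, B2 return)
(2) reduce the series chain B4, B5
(3) sum the parallel branches [B1/(1+B1*B2)], B3, (B4*B5)
(4) combine ([B1/(1+B1*B2)]+B3+(B4*B5)), B6, B7 in series
At step 2 the group reduced is series.

Therefore the answer is series.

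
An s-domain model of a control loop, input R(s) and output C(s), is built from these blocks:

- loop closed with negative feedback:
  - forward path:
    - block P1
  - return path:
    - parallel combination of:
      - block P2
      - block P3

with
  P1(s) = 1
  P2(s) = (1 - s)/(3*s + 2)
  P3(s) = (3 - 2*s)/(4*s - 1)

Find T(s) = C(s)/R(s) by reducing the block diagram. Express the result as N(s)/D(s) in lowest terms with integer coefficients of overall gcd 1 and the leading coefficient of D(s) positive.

The answer is (12*s^2 + 5*s - 2)/(2*s^2 + 15*s + 3).

Reasoning:
[1] sum the parallel branches P2, P3; result (-10*s^2 + 10*s + 5)/(12*s^2 + 5*s - 2)
[2] apply the feedback formula to P1, (P2+P3); the result is T(s) itself (integer coefficients, no common factor, positive leading denominator coefficient)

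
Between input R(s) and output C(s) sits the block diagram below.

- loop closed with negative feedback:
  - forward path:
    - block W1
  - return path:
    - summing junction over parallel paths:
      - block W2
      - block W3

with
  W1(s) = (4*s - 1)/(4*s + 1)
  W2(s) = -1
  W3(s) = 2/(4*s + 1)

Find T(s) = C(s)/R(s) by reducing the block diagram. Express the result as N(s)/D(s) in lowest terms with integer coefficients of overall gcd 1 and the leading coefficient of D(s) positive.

The answer is (16*s^2 - 1)/(16*s).

Reasoning:
Step 1. add W2, W3 (parallel); result (1 - 4*s)/(4*s + 1)
Step 2. apply the feedback formula to W1, (W2+W3): this yields T(s), and no further normalization is needed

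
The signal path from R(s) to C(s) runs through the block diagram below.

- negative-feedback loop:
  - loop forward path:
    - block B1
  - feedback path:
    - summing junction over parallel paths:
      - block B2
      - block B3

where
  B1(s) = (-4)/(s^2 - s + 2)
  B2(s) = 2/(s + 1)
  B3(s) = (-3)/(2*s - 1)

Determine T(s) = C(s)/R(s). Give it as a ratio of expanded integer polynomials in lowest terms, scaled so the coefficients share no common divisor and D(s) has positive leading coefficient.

The answer is (-8*s^2 - 4*s + 4)/(2*s^4 - s^3 + 2*s^2 - s + 18).

Reasoning:
Step 1 - reduce the parallel group B2, B3; result (s - 5)/(2*s^2 + s - 1)
Step 2 - apply the feedback formula to B1, (B2+B3) - this is the overall T(s), already in the required normalized form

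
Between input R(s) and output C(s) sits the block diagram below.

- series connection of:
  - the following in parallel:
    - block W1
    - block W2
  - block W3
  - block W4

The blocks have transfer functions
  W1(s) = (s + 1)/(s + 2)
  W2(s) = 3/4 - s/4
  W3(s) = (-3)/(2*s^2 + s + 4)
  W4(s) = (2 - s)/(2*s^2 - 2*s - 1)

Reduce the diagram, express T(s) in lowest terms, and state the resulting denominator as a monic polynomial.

First reduce the diagram to T(s).

(1) combine W1, W2 in parallel -> (-s^2 + 5*s + 10)/(4*s + 8)
(2) reduce the series chain (W1+W2), W3, W4 -> (-3*s^3 + 21*s^2 - 60)/(16*s^5 + 24*s^4 - 4*s^2 - 88*s - 32)
Step 2 gives the fully reduced T(s), with no common factor left to cancel. The denominator's leading coefficient is 16, so divide each of its coefficients by 16 to get the monic form.

Answer: s^5 + 3*s^4/2 - s^2/4 - 11*s/2 - 2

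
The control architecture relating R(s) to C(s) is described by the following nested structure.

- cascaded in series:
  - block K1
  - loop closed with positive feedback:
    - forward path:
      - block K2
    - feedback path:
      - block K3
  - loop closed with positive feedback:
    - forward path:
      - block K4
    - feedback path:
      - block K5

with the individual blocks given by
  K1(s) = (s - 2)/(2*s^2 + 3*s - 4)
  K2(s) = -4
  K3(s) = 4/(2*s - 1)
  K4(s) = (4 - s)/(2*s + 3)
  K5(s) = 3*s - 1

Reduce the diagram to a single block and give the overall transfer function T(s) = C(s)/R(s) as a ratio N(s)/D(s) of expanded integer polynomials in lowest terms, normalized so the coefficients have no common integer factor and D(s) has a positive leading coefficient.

First reduce the diagram to T(s).

Step 1. apply the feedback formula to K2, K3: (4 - 8*s)/(2*s + 15)
Step 2. feedback reduction of K4, K5: (4 - s)/(3*s^2 - 11*s + 7)
Step 3. cascade K1, [K2/(1-K2*K3)], [K4/(1-K4*K5)], giving the overall T(s)

Answer: (8*s^3 - 52*s^2 + 88*s - 32)/(12*s^5 + 64*s^4 - 257*s^3 - 335*s^2 + 919*s - 420)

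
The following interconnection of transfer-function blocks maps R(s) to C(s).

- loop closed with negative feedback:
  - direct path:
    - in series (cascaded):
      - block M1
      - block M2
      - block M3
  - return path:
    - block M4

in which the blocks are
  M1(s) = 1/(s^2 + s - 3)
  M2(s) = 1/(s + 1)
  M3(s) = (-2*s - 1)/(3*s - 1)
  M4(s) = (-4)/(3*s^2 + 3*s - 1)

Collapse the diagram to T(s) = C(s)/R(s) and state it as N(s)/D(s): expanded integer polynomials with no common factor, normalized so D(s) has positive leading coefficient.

(1) combine M1, M2, M3 in series -> (-2*s - 1)/(3*s^4 + 5*s^3 - 8*s^2 - 7*s + 3)
(2) close the feedback loop around (M1*M2*M3), M4 - this is the overall T(s), already in the required normalized form

Answer: (-6*s^3 - 9*s^2 - s + 1)/(9*s^6 + 24*s^5 - 12*s^4 - 50*s^3 - 4*s^2 + 24*s + 1)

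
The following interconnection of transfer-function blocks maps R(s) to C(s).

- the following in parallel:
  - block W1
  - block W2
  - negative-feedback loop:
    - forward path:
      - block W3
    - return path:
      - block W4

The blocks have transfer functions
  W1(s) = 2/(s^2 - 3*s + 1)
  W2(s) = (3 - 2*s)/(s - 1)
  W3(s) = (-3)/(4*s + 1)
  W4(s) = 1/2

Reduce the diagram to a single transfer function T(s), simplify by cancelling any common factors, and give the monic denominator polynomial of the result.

Reducing step by step:

[1] feedback reduction of W3, W4 gives (-6)/(8*s - 1)
[2] parallel reduction of W1, W2, [W3/(1+W3*W4)] gives (-16*s^4 + 68*s^3 - 57*s^2 - 7*s + 5)/(8*s^4 - 33*s^3 + 36*s^2 - 12*s + 1)
The result of step 2 is T(s) in lowest terms. Its denominator has leading coefficient 8; dividing the denominator through by 8 makes it monic.

Answer: s^4 - 33*s^3/8 + 9*s^2/2 - 3*s/2 + 1/8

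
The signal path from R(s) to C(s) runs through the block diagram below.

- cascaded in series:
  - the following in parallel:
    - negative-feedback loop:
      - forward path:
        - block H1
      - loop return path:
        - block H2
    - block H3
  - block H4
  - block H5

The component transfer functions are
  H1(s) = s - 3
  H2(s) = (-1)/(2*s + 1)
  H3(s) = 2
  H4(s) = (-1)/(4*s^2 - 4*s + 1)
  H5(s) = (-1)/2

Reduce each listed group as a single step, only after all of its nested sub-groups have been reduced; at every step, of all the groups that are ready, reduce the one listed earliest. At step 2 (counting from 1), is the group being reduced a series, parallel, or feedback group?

The answer is parallel.

Reasoning:
1. reduce the feedback loop with forward H1 and return H2
2. sum the parallel branches [H1/(1+H1*H2)], H3
3. series reduction of ([H1/(1+H1*H2)]+H3), H4, H5
At step 2 the group reduced is parallel.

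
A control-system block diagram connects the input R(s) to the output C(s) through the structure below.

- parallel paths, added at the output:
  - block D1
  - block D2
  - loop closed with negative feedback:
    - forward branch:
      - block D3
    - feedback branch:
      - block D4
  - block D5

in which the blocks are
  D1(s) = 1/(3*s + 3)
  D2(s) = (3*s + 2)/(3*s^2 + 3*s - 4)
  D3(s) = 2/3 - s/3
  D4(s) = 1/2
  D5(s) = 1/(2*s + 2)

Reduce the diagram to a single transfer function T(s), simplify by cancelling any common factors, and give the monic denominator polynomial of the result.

First reduce the diagram to T(s).

1. close the feedback loop around D3, D4 gives (2*s - 4)/(s - 8)
2. add D1, D2, [D3/(1+D3*D4)], D5 (parallel) gives (36*s^4 + 33*s^3 - 375*s^2 - 392*s + 160)/(18*s^4 - 108*s^3 - 294*s^2 + 24*s + 192)
Step 2 gives the fully reduced T(s), with no common factor left to cancel. The denominator's leading coefficient is 18, so divide each of its coefficients by 18 to get the monic form.

Answer: s^4 - 6*s^3 - 49*s^2/3 + 4*s/3 + 32/3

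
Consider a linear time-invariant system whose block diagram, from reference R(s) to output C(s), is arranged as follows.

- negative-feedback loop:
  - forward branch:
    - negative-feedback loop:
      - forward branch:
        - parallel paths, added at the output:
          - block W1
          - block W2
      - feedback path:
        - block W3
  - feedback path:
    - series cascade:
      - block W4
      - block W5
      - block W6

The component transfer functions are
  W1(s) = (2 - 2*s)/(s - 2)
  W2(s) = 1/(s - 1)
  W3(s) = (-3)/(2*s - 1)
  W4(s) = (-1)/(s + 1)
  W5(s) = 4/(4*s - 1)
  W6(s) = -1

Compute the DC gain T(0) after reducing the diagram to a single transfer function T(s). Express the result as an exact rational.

Step 1. sum the parallel branches W1, W2 -> (-2*s^2 + 5*s - 4)/(s^2 - 3*s + 2)
Step 2. reduce the feedback loop with forward (W1+W2) and return W3 -> (-4*s^3 + 12*s^2 - 13*s + 4)/(2*s^3 - s^2 - 8*s + 10)
Step 3. series reduction of W4, W5, W6 -> 4/(4*s^2 + 3*s - 1)
Step 4. feedback reduction of [(W1+W2)/(1+(W1+W2)*W3)], (W4*W5*W6) -> (-16*s^5 + 36*s^4 - 12*s^3 - 35*s^2 + 25*s - 4)/(8*s^5 + 2*s^4 - 53*s^3 + 65*s^2 - 14*s + 6)
Evaluating the step-4 result (the overall T(s)) at s = 0 gives T(0) = -4/6 = -2/3.

Therefore the answer is -2/3.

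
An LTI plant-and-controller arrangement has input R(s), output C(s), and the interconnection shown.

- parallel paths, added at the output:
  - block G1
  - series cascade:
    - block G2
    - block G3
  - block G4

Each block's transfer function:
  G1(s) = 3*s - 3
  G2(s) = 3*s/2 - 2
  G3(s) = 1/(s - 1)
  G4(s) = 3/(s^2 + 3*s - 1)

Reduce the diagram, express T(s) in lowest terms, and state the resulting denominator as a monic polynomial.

1. multiply G2, G3 (series) -> (3*s - 4)/(2*s - 2)
2. parallel reduction of G1, (G2*G3), G4 -> (6*s^4 + 9*s^3 - 31*s^2 + 21*s - 8)/(2*s^3 + 4*s^2 - 8*s + 2)
That last expression is T(s), already simplified. Scaling its denominator by 1/2 (the reciprocal of the leading coefficient) yields the monic denominator.

Final answer: s^3 + 2*s^2 - 4*s + 1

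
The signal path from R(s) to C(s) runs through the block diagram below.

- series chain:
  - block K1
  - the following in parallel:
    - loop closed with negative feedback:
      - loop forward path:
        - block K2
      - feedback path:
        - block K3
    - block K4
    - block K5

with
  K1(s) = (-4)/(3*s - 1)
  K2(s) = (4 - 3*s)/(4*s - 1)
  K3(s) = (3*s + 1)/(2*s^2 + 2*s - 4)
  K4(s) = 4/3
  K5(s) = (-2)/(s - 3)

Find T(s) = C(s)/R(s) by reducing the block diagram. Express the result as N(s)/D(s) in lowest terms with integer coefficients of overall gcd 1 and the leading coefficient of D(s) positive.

Step 1 - close the feedback loop around K2, K3 gives (-6*s^3 + 2*s^2 + 20*s - 16)/(8*s^3 - 3*s^2 - 9*s + 8)
Step 2 - reduce the parallel group [K2/(1+K2*K3)], K4, K5 gives (14*s^4 - 96*s^3 + 60*s^2 - 34*s)/(24*s^4 - 81*s^3 + 105*s - 72)
Step 3 - combine K1, ([K2/(1+K2*K3)]+K4+K5) in series - this is the overall T(s), already in the required normalized form

Final answer: (-56*s^4 + 384*s^3 - 240*s^2 + 136*s)/(72*s^5 - 267*s^4 + 81*s^3 + 315*s^2 - 321*s + 72)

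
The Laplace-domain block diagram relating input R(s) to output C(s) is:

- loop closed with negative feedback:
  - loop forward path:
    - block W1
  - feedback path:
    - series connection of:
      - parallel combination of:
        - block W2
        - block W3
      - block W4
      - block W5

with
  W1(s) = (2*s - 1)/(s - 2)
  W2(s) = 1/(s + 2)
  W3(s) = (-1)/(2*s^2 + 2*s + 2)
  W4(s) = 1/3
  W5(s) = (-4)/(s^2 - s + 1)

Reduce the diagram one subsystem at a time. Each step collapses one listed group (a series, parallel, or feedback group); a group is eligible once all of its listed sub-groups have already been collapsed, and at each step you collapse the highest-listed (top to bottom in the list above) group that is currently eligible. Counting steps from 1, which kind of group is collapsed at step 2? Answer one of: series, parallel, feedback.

Reducing step by step:

Step 1 - reduce the parallel group W2, W3
Step 2 - reduce the series chain (W2+W3), W4, W5
Step 3 - close the feedback loop around W1, ((W2+W3)*W4*W5)
The group at step 2 is a series group.

Answer: series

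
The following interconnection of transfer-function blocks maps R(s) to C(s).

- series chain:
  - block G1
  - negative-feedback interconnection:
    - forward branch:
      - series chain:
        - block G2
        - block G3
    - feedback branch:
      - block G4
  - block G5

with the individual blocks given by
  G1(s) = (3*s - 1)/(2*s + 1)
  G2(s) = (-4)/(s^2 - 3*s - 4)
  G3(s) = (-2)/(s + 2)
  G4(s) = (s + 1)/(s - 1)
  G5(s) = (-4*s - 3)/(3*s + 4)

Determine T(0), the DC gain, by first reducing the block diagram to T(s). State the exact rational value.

Step 1. multiply G2, G3 (series) -> 8/(s^3 - s^2 - 10*s - 8)
Step 2. feedback reduction of (G2*G3), G4 -> (8*s - 8)/(s^4 - 2*s^3 - 9*s^2 + 10*s + 16)
Step 3. series reduction of G1, [(G2*G3)/(1+(G2*G3)*G4)], G5 -> (-96*s^3 + 56*s^2 + 64*s - 24)/(6*s^6 - s^5 - 72*s^4 - 47*s^3 + 170*s^2 + 216*s + 64)
DC gain: substitute s = 0 into T(s) from step 3: T(0) = -24/64 = -3/8.

Answer: -3/8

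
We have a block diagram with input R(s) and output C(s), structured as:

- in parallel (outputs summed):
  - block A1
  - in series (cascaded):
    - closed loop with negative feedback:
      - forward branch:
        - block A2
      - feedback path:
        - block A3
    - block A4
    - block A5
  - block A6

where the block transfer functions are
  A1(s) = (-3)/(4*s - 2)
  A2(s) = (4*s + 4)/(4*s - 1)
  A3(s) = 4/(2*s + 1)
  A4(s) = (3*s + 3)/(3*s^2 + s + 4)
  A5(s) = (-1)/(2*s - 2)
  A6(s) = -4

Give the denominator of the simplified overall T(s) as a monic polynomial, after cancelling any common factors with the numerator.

Reducing step by step:

Step 1: feedback reduction of A2, A3 = (8*s^2 + 12*s + 4)/(8*s^2 + 18*s + 15)
Step 2: reduce the series chain [A2/(1+A2*A3)], A4, A5 = (-12*s^3 - 30*s^2 - 24*s - 6)/(24*s^5 + 38*s^4 + 33*s^3 - 8*s^2 - 27*s - 60)
Step 3: parallel reduction of A1, ([A2/(1+A2*A3)]*A4*A5), A6 = (-384*s^6 - 488*s^5 - 386*s^4 + 197*s^3 + 356*s^2 + 849*s - 288)/(96*s^6 + 104*s^5 + 56*s^4 - 98*s^3 - 92*s^2 - 186*s + 120)
T(s) is the step-3 result (common factors already cancelled). Leading coefficient of the denominator: 96. Divide through by 96 for the monic polynomial.

Answer: s^6 + 13*s^5/12 + 7*s^4/12 - 49*s^3/48 - 23*s^2/24 - 31*s/16 + 5/4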